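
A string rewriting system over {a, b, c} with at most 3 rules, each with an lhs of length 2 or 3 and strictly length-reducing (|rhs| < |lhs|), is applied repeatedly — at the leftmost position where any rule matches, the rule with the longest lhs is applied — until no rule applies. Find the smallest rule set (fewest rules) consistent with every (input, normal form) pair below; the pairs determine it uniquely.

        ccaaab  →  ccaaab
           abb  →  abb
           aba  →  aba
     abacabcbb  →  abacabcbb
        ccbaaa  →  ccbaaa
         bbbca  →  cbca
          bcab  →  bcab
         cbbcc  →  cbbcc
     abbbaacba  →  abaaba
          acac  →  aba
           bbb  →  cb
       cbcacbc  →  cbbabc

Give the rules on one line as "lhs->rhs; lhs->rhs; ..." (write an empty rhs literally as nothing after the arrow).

acb->ab; bbb->cb; cac->ba

  | ccaaab
  | abb
  | aba
  | abacabcbb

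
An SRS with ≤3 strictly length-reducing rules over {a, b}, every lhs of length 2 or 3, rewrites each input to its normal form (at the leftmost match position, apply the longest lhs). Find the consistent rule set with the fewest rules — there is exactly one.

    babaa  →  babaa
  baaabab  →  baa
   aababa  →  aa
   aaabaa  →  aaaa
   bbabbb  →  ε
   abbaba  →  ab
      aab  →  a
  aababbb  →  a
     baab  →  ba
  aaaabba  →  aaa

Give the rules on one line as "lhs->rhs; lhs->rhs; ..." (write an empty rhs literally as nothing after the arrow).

  | babaa
  | baaabab => baaab => baa
  | aababa => aaba => aa
  | aaabaa => aaaa

aab->a; bb->; bba->b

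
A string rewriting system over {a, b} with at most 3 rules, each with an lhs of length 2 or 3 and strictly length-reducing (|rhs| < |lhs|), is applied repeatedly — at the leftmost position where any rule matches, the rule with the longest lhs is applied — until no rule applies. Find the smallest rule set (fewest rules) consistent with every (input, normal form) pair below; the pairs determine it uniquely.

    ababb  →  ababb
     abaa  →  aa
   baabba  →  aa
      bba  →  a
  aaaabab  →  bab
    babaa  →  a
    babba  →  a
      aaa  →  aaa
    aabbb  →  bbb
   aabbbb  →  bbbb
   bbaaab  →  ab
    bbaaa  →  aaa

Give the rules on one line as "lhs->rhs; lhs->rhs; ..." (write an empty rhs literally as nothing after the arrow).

aab->b; baa->a; bba->a

  | ababb
  | abaa => aa
  | baabba => abba => aa
  | bba => a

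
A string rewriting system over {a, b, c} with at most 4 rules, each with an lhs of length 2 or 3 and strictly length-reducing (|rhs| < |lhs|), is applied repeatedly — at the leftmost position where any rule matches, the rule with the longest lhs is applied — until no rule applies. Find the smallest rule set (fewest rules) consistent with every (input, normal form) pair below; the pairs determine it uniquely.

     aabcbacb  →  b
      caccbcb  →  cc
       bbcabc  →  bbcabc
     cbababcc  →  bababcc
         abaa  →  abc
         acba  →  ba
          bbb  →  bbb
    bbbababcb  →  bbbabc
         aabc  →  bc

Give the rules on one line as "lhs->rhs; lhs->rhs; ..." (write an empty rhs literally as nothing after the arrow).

aa->c; ac->; bcb->cc; cb->b

  | aabcbacb => cbcbacb => bcbacb => ccacb => ccb => cb => b
  | caccbcb => ccbcb => cbcb => bcb => cc
  | bbcabc
  | cbababcc => bababcc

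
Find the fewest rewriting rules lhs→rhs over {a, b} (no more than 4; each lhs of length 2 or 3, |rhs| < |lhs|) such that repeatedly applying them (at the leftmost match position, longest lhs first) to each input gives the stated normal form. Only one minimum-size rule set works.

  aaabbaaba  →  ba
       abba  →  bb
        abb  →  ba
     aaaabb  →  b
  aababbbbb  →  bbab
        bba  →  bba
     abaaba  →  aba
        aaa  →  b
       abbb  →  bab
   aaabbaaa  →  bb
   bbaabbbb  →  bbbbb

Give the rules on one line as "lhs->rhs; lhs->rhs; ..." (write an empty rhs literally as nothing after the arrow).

  | aaabbaaba => aabbaaba => baaba => ba
  | abba => baa => bb
  | abb => ba
  | aaaabb => aaabb => aabb => b

aa->b; aaa->aa; aab->; abb->ba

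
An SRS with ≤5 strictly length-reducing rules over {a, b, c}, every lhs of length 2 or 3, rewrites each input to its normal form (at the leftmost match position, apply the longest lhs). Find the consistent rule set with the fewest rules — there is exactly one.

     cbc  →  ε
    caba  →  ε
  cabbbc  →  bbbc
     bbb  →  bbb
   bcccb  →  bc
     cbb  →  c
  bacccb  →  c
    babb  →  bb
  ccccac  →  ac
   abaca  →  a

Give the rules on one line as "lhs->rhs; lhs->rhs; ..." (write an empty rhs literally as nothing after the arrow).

ba->; ca->; cb->c; cc->

  | cbc => cc => ε
  | caba => ba => ε
  | cabbbc => bbbc
  | bbb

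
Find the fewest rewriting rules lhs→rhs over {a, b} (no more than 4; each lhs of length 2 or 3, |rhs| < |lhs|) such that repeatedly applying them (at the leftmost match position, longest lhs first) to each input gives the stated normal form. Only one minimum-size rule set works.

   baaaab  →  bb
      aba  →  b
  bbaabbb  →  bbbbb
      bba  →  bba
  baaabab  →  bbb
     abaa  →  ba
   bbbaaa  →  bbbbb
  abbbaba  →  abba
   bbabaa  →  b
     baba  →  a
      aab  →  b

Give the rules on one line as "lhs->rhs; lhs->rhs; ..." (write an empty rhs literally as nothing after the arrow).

aa->; aaa->bb; aba->b; bab->

  | baaaab => bbbab => bb
  | aba => b
  | bbaabbb => bbbbb
  | bba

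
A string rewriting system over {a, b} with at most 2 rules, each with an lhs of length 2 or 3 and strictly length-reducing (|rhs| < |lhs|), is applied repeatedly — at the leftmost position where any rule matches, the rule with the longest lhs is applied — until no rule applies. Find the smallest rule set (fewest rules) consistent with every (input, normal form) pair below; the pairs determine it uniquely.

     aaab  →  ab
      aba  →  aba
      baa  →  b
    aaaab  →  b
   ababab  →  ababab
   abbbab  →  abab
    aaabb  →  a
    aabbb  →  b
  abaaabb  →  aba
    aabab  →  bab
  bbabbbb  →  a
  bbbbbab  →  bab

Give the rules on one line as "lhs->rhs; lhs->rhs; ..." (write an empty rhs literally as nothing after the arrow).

  | aaab => ab
  | aba
  | baa => b
  | aaaab => aab => b

aa->; bb->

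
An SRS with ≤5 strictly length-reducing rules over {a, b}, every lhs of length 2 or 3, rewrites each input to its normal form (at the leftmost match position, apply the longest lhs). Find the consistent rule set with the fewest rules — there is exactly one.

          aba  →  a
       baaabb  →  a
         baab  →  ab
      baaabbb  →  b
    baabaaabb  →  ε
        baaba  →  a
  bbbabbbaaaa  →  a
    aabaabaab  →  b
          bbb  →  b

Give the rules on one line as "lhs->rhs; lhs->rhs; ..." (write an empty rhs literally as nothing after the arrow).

aa->; ba->; bb->a; bbb->b

  | aba => a
  | baaabb => aabb => bb => a
  | baab => ab
  | baaabbb => aabbb => bbb => b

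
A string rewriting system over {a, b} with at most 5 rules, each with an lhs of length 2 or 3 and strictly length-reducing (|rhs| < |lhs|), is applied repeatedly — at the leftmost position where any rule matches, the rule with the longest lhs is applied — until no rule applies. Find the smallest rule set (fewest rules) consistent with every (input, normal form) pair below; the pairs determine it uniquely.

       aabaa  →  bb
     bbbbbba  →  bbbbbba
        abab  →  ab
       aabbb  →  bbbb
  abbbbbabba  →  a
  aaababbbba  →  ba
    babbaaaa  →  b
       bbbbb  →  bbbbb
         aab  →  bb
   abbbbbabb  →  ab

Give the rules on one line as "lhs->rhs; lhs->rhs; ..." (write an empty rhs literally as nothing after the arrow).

aa->b; aba->a; abb->ab; baa->b

  | aabaa => bbaa => bb
  | bbbbbba
  | abab => ab
  | aabbb => bbbb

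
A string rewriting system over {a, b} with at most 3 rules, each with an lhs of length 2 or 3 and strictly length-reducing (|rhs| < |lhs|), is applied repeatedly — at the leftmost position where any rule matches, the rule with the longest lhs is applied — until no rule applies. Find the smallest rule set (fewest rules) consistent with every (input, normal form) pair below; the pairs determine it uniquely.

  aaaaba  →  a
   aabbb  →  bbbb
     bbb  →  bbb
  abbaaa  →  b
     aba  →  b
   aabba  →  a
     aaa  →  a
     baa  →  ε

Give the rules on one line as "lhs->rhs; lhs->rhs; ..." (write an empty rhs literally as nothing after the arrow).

aa->b; ba->a; baa->

  | aaaaba => baaba => ba => a
  | aabbb => bbbb
  | bbb
  | abbaaa => aba => aa => b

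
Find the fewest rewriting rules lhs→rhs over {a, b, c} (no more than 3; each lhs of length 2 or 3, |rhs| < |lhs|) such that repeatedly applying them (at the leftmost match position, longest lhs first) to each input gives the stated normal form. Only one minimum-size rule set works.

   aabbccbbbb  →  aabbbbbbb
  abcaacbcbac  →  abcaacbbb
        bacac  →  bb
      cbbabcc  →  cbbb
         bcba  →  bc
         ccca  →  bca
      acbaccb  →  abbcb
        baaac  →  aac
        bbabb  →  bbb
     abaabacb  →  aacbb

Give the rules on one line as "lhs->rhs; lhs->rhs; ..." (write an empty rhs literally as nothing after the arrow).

  | aabbccbbbb => aabbbbbbb
  | abcaacbcbac => abcaacbccb => abcaacbbb
  | bacac => cbac => ccb => bb
  | cbbabcc => cbbcc => cbbb

ba->; bac->cb; cc->b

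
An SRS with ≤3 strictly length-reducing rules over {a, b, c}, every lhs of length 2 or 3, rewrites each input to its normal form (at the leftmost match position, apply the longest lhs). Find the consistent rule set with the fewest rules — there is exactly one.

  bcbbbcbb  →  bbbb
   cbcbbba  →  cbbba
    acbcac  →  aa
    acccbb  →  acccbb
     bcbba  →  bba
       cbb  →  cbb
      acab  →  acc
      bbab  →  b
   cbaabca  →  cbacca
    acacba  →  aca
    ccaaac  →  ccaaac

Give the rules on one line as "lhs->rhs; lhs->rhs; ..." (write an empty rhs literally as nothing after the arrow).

  | bcbbbcbb => bbbcbb => bbbb
  | cbcbbba => cbbba
  | acbcac => acac => aa
  | acccbb

ab->c; bc->; cac->a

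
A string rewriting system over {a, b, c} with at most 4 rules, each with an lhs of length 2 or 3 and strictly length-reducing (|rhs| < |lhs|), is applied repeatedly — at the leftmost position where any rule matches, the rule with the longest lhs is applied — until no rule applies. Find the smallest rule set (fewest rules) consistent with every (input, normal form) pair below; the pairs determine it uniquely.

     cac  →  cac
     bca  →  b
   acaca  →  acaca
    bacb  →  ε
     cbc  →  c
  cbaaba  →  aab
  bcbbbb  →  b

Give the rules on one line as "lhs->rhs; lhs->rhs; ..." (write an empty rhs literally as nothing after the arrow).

  | cac
  | bca => ba => b
  | acaca
  | bacb => bcb => bb => ε

ba->b; bb->; bc->b; cb->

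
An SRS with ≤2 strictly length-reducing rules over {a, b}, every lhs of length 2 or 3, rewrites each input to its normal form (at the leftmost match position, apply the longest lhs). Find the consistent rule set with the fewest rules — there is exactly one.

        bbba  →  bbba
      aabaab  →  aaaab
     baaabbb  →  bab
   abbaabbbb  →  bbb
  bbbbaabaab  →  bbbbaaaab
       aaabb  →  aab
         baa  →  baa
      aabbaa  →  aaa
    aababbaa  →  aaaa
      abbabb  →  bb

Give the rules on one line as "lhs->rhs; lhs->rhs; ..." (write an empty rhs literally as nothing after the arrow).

  | bbba
  | aabaab => aaaab
  | baaabbb => baabb => bab
  | abbaabbbb => baabbbb => babbb => bbb

aba->aa; abb->b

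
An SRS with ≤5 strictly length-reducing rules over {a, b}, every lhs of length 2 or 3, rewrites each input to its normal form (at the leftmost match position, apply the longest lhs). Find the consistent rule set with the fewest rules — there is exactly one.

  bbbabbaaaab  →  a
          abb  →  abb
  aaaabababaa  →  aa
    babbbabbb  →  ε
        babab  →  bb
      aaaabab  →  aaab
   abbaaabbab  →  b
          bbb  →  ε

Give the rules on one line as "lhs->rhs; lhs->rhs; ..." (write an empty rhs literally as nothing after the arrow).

  | bbbabbaaaab => abbaaaab => abbaaab => abbaab => abbab => abbb => a
  | abb
  | aaaabababaa => aaababaa => aabaa => aa
  | babbbabbb => baabbb => bbb => ε

aba->; baa->; bba->bb; bbb->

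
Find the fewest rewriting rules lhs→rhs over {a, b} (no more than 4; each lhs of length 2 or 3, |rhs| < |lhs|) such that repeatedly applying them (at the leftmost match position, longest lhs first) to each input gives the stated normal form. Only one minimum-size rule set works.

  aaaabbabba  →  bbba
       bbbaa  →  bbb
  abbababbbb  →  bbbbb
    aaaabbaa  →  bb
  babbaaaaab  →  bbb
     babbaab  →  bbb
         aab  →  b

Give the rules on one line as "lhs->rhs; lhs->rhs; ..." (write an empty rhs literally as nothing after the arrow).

  | aaaabbabba => aabbabba => bbabba => bbba
  | bbbaa => bbb
  | abbababbbb => bababbbb => bbabbbb => bbbbb
  | aaaabbaa => aabbaa => bbaa => bb

aa->; ab->b; abb->b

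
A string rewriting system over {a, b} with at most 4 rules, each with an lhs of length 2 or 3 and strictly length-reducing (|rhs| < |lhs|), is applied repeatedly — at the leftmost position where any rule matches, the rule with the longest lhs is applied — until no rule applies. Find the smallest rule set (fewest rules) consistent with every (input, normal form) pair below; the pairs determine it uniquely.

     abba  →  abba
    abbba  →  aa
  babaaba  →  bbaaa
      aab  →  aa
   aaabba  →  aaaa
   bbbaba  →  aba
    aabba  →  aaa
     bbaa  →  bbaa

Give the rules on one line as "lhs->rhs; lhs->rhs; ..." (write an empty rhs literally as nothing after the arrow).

aab->aa; bab->bb; bbb->

  | abba
  | abbba => aa
  | babaaba => bbaaba => bbaaa
  | aab => aa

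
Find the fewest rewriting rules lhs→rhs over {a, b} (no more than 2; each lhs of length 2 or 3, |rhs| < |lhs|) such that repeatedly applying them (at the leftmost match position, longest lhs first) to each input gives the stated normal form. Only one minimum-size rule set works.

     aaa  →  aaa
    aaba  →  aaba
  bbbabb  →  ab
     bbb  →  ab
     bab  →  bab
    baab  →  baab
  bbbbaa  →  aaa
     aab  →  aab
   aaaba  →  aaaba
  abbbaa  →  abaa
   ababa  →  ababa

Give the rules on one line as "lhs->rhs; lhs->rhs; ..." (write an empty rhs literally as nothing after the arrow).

abb->bb; bb->a

  | aaa
  | aaba
  | bbbabb => ababb => abbb => bbb => ab
  | bbb => ab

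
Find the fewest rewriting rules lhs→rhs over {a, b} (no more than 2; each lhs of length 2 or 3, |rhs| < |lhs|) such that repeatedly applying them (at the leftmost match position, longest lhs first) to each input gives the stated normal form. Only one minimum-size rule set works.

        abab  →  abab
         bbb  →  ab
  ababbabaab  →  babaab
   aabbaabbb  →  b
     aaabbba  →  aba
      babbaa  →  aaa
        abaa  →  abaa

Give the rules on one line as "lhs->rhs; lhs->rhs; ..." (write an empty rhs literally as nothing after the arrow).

  | abab
  | bbb => ab
  | ababbabaab => abbabaab => babaab
  | aabbaabbb => abaabbb => ababb => abb => b

abb->b; bb->a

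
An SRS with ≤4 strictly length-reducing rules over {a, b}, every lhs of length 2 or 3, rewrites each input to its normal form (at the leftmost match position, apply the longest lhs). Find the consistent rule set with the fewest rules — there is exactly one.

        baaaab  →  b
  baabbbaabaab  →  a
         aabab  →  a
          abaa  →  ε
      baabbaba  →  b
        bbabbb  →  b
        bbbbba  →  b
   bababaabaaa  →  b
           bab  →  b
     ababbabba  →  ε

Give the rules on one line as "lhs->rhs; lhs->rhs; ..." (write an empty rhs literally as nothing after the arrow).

  | baaaab => bbaab => aaab => bab => b
  | baabbbaabaab => bbbbbaabaab => abbbaabaab => bbaabaab => aaabaab => babaab => babab => babb => bb => a
  | aabab => bbab => aab => bb => a
  | abaa => aba => ab => ε

aa->b; ab->; aba->ab; bb->a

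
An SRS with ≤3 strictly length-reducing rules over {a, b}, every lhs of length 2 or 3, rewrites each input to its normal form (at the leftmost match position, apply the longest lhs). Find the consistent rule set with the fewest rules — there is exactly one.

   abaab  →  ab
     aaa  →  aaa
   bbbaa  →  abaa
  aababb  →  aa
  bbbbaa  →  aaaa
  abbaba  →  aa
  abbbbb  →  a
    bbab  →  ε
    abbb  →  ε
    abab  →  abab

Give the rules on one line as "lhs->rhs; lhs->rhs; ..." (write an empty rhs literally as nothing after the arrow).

aab->; bb->a

  | abaab => ab
  | aaa
  | bbbaa => abaa
  | aababb => abb => aa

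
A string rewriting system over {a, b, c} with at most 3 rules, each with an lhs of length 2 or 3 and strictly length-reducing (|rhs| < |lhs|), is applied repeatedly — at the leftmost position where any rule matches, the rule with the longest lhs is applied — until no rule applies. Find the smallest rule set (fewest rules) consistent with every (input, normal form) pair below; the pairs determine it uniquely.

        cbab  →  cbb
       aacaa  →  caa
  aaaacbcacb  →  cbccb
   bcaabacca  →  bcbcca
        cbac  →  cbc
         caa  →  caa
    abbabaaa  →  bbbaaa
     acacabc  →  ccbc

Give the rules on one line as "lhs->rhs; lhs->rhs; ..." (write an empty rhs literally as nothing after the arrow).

ab->b; ac->c

  | cbab => cbb
  | aacaa => acaa => caa
  | aaaacbcacb => aaacbcacb => aacbcacb => acbcacb => cbcacb => cbccb
  | bcaabacca => bcabacca => bcbacca => bcbcca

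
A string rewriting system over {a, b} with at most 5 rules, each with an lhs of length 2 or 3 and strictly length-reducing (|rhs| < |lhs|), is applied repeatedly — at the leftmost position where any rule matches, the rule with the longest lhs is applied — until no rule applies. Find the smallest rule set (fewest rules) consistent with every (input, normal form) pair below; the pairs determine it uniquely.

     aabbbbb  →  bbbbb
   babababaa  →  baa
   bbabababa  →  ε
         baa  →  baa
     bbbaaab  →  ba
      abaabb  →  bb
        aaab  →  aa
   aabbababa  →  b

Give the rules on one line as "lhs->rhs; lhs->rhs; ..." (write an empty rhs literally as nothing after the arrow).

  | aabbbbb => abbbbb => bbbbb
  | babababaa => bbabaa => baa
  | bbabababa => bababa => bba => ε
  | baa

ab->; aba->; abb->bb; bba->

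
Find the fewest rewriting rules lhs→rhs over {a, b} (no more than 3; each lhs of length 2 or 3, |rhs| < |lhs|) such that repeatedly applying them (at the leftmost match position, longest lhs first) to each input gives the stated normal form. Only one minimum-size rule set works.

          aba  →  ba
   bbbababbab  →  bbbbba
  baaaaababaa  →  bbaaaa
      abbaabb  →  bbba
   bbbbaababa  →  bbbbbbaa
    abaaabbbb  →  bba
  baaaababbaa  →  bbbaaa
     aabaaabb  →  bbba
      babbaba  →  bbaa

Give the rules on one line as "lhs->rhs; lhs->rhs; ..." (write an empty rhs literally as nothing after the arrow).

  | aba => ba
  | bbbababbab => bbbaabbab => bbbbabab => bbbbaab => bbbbba
  | baaaaababaa => baaabaabaa => babaaabaa => baaaabaa => baabaaa => bbaaaa
  | abbaabb => bbaabb => bbbab => bbba

aab->ba; ab->b; bab->ba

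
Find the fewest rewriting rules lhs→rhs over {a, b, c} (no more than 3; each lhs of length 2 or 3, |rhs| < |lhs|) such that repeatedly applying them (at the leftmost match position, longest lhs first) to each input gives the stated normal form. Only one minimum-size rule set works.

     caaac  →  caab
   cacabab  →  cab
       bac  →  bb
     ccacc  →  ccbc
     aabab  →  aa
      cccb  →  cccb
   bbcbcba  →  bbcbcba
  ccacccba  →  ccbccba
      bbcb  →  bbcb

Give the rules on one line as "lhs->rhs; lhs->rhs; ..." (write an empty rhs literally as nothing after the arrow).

ac->b; bab->

  | caaac => caab
  | cacabab => cbabab => cab
  | bac => bb
  | ccacc => ccbc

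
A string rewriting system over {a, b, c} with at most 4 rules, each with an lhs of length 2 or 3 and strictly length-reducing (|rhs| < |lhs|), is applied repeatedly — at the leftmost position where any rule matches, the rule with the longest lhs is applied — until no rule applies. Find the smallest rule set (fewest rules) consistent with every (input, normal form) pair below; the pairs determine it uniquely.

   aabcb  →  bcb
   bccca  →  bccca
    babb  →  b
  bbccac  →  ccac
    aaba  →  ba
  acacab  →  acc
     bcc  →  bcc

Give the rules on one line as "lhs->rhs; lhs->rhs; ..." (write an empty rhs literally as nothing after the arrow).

ab->b; acb->c; bb->

  | aabcb => abcb => bcb
  | bccca
  | babb => bbb => b
  | bbccac => ccac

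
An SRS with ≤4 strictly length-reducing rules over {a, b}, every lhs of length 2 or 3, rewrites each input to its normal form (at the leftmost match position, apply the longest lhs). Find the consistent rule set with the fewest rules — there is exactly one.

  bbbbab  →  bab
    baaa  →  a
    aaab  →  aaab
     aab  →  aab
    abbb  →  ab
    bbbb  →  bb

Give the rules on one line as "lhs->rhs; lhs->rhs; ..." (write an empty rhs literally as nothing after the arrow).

baa->; bba->ba; bbb->b

  | bbbbab => bbab => bab
  | baaa => a
  | aaab
  | aab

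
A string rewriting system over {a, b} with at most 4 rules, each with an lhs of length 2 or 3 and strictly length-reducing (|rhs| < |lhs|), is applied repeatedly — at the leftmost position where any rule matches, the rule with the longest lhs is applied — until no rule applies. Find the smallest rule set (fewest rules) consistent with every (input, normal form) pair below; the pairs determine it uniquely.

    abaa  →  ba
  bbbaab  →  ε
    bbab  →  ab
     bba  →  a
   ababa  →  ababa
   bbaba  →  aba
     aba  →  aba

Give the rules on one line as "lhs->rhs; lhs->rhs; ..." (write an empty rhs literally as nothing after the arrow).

aa->b; baa->aa; bb->

  | abaa => aaa => ba
  | bbbaab => baab => aab => bb => ε
  | bbab => ab
  | bba => a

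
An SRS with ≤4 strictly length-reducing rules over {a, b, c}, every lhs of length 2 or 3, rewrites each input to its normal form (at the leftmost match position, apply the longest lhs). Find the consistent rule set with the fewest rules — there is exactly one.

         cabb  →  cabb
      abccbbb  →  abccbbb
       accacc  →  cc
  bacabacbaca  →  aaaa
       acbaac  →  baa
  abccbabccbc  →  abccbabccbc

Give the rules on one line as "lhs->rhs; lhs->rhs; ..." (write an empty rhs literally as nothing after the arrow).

aac->aa; ac->; bac->ac

  | cabb
  | abccbbb
  | accacc => cacc => cc
  | bacabacbaca => acabacbaca => abacbaca => aacbaca => aabaca => aaaca => aaaa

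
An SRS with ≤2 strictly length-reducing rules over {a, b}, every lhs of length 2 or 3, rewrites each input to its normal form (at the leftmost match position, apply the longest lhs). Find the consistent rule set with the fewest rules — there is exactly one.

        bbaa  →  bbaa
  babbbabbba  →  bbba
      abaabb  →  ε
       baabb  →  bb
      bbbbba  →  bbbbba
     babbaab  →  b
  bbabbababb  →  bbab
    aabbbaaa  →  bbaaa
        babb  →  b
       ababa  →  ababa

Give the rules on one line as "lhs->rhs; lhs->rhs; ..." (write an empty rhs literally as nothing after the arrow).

aab->; abb->

  | bbaa
  | babbbabbba => bbabbba => bbba
  | abaabb => abb => ε
  | baabb => bb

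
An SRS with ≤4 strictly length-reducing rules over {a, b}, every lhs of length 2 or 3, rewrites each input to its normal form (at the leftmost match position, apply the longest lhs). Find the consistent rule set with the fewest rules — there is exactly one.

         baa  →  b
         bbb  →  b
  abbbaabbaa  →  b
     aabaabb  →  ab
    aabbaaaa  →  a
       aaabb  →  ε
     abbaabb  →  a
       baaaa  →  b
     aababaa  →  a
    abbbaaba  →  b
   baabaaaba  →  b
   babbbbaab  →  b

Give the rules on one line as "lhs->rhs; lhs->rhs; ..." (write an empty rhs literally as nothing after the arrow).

  | baa => ba => b
  | bbb => bb => b
  | abbbaabbaa => baabbaa => babbaa => bbbaa => bbaa => baa => ba => b
  | aabaabb => aababb => aabbb => ab

aaa->a; abb->; ba->b; bb->b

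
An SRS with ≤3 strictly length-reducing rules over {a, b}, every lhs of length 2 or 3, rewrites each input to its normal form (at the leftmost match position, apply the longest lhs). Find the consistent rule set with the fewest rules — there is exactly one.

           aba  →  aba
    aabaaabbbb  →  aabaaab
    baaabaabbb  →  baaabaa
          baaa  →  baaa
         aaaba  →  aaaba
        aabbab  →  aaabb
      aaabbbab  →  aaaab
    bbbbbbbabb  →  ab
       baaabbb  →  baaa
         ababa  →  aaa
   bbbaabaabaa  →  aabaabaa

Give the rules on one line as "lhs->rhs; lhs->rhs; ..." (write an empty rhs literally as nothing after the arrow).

bab->a; bba->ab; bbb->

  | aba
  | aabaaabbbb => aabaaab
  | baaabaabbb => baaabaa
  | baaa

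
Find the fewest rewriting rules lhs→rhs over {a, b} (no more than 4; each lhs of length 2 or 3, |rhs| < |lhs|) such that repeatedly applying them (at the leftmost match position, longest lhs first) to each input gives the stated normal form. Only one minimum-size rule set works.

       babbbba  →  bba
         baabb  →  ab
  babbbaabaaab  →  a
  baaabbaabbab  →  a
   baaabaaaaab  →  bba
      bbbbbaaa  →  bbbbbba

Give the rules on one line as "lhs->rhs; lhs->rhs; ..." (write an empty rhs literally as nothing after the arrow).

aa->a; aaa->ba; abb->b; bab->a

  | babbbba => abbba => bba
  | baabb => babb => ab
  | babbbaabaaab => abbaabaaab => baabaaab => babaaab => aaaab => baab => bab => a
  | baaabbaabbab => bbabbaabbab => babaabbab => aaabbab => babbab => abab => aa => a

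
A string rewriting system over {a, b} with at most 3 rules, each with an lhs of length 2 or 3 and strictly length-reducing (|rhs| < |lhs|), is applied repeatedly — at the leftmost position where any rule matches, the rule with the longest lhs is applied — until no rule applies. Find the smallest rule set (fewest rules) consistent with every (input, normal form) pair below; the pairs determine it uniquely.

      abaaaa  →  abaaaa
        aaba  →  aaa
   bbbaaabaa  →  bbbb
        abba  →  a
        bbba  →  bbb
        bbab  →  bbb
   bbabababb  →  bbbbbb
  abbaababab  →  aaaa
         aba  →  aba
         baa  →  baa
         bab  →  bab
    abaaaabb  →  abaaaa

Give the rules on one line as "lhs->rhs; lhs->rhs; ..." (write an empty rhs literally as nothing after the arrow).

  | abaaaa
  | aaba => aaa
  | bbbaaabaa => bbbaabaa => bbbabaa => bbbbaa => bbbba => bbbb
  | abba => a

aab->aa; abb->; bba->bb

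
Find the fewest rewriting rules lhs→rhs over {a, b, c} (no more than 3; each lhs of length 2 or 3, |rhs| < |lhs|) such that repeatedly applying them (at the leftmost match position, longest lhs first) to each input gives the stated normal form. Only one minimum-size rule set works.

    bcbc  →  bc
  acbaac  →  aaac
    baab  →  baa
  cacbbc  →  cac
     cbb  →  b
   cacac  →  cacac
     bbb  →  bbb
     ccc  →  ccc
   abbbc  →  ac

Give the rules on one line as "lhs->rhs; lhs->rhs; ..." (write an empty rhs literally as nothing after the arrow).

  | bcbc => bc
  | acbaac => aaac
  | baab => baa
  | cacbbc => cabc => cac

ab->a; cb->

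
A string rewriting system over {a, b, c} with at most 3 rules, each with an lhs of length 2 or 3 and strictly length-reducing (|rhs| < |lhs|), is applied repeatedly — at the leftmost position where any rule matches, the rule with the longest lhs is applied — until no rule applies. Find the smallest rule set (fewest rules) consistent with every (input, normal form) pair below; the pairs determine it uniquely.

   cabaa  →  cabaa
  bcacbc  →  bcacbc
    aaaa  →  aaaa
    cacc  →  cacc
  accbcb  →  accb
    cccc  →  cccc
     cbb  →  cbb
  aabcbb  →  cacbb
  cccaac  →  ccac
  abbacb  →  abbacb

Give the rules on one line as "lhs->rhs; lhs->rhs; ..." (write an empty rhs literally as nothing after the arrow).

aab->ca; bcb->b; caa->a

  | cabaa
  | bcacbc
  | aaaa
  | cacc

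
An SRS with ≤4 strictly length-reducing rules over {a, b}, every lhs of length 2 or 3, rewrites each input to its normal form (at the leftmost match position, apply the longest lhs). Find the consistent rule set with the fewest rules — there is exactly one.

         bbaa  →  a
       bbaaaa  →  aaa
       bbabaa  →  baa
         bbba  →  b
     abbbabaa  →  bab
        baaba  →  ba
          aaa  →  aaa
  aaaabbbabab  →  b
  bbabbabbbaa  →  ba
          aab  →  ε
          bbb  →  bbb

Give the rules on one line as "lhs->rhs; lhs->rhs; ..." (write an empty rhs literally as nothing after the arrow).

aab->; aba->ab; abb->; bba->

  | bbaa => a
  | bbaaaa => aaa
  | bbabaa => baa
  | bbba => b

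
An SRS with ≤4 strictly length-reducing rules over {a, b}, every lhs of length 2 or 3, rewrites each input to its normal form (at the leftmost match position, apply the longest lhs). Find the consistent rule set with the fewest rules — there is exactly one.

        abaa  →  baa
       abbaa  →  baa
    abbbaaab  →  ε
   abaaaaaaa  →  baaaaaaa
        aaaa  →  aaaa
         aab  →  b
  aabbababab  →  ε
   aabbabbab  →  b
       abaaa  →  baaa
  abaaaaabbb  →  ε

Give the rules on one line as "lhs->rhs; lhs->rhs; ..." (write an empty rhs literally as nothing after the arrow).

  | abaa => baa
  | abbaa => abaa => baa
  | abbbaaab => abbaaab => abaaab => baaab => baab => bab => bb => ε
  | abaaaaaaa => baaaaaaa

ab->b; abb->ab; bb->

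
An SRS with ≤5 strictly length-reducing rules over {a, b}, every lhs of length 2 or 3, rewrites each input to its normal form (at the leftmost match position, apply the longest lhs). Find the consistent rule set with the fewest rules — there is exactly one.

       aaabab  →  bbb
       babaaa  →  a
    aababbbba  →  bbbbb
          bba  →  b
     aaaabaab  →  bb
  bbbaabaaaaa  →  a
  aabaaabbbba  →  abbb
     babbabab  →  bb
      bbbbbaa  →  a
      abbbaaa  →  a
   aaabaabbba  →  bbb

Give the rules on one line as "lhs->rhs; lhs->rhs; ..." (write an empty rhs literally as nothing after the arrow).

aa->a; aba->bb; ba->; baa->aa

  | aaabab => aabab => abab => bbb
  | babaaa => baaa => aaa => aa => a
  | aababbbba => ababbbba => bbbbbba => bbbbb
  | bba => b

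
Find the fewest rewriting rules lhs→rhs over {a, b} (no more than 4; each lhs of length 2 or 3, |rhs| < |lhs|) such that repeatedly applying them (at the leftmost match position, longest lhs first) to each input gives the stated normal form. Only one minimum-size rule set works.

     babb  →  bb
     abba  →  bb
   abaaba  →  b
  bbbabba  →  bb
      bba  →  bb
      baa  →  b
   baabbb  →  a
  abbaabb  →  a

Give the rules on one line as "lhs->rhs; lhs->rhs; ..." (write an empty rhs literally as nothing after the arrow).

  | babb => bb
  | abba => bba => bb
  | abaaba => baaba => baba => ba => b
  | bbbabba => aabba => abba => bba => bb

ab->b; ba->b; bab->b; bbb->a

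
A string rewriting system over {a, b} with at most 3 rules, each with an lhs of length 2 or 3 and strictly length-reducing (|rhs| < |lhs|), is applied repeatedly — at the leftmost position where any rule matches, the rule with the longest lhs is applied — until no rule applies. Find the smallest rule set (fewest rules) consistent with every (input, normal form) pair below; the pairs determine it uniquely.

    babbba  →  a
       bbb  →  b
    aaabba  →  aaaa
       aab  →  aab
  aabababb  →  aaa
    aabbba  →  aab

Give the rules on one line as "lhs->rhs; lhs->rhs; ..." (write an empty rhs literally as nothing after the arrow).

ba->b; bb->

  | babbba => bbbba => bba => a
  | bbb => b
  | aaabba => aaaa
  | aab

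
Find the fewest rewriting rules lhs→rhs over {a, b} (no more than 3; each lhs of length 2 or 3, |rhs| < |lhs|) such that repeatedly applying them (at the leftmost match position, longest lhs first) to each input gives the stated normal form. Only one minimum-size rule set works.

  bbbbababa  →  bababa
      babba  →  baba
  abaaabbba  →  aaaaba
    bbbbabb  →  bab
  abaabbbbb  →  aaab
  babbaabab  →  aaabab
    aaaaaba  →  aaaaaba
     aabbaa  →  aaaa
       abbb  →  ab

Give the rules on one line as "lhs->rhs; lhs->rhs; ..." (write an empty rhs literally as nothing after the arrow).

  | bbbbababa => bbbababa => bbababa => bababa
  | babba => baba
  | abaaabbba => aaaabbba => aaaabba => aaaaba
  | bbbbabb => bbbabb => bbabb => babb => bab

baa->aa; bb->b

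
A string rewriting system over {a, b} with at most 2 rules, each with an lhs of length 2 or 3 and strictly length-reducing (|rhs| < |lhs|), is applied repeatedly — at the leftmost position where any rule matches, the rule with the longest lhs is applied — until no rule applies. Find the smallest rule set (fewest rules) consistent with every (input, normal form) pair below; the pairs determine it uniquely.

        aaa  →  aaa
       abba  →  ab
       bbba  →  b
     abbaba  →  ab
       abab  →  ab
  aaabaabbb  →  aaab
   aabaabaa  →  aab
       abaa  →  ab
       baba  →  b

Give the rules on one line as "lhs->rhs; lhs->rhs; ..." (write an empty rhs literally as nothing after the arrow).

  | aaa
  | abba => aba => ab
  | bbba => bba => ba => b
  | abbaba => ababa => abba => aba => ab

ba->b; bb->b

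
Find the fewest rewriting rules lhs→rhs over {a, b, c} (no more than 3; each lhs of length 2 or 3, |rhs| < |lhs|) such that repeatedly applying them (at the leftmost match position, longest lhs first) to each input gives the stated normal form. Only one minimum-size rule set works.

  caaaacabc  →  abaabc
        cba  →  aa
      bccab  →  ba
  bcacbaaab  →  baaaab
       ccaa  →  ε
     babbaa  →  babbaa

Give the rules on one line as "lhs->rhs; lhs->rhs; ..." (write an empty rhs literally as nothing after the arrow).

aac->ba; ca->; cb->a

  | caaaacabc => aaacabc => abaabc
  | cba => aa
  | bccab => bcb => ba
  | bcacbaaab => bcbaaab => baaaab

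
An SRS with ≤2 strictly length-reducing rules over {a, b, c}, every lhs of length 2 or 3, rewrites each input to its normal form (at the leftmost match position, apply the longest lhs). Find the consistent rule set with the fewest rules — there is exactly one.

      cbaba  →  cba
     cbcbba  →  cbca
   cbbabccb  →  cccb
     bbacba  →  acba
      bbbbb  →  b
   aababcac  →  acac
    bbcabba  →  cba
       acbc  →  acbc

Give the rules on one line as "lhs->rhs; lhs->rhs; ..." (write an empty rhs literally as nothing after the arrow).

ab->; bb->

  | cbaba => cba
  | cbcbba => cbca
  | cbbabccb => cabccb => cccb
  | bbacba => acba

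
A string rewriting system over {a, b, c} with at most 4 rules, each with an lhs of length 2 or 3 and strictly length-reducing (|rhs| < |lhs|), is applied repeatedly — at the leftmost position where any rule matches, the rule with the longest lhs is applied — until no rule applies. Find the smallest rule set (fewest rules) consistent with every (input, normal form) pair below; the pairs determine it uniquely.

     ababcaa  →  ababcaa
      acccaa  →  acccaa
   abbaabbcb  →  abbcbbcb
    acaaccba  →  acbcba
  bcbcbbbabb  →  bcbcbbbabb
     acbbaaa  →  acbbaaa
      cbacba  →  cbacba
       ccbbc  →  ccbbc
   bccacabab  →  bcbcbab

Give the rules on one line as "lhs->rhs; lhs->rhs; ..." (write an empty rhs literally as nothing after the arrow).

aab->cb; aac->b; cac->ba

  | ababcaa
  | acccaa
  | abbaabbcb => abbcbbcb
  | acaaccba => acbcba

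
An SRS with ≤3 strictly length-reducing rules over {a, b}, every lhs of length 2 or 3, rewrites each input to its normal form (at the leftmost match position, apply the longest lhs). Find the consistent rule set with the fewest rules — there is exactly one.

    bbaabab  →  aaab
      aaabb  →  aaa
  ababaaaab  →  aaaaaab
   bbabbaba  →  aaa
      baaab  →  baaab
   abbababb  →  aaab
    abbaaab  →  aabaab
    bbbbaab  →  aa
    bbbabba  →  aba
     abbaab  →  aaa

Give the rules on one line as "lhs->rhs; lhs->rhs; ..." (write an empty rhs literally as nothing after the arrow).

  | bbaabab => ababab => aaab
  | aaabb => aaa
  | ababaaaab => aaaaaab
  | bbabbaba => abbbaba => ababa => aaa

bab->a; bb->; bba->ab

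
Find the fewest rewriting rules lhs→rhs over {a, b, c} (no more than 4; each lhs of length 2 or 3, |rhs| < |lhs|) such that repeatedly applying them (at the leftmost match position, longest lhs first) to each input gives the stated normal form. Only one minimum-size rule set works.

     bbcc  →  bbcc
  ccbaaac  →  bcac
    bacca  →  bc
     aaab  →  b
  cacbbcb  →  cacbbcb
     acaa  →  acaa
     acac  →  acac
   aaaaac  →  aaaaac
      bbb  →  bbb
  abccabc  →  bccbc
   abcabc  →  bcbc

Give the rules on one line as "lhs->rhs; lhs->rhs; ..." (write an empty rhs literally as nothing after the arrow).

  | bbcc
  | ccbaaac => cccaac => bbaac => bcac
  | bacca => ccca => bba => bc
  | aaab => aab => ab => b

ab->b; ba->c; ccc->bb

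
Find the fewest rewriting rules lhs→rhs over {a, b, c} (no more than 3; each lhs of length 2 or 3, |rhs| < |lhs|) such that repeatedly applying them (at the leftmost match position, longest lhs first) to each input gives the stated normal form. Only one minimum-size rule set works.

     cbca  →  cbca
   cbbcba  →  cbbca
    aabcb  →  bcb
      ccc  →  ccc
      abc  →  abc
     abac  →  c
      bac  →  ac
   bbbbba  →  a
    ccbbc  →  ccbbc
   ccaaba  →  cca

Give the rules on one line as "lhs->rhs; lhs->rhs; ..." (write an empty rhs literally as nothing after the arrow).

aa->; ba->a

  | cbca
  | cbbcba => cbbca
  | aabcb => bcb
  | ccc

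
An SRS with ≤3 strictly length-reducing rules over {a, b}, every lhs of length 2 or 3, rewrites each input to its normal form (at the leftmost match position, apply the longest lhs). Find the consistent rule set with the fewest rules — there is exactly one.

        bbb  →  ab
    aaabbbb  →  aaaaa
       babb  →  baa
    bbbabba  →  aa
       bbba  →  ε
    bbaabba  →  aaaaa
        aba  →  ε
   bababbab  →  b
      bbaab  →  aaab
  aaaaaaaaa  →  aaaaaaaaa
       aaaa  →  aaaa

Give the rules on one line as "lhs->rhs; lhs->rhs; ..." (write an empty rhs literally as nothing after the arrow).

  | bbb => ab
  | aaabbbb => aaaabb => aaaaa
  | babb => baa
  | bbbabba => ababba => bba => aa

aba->; bb->a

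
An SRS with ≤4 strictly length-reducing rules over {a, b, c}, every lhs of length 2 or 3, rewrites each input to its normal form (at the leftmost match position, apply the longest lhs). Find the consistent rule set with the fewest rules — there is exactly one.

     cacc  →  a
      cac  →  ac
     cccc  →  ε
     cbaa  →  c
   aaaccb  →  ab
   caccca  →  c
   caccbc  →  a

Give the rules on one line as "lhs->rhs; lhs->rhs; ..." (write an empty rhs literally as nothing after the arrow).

aa->c; bc->; ca->a; cc->

  | cacc => acc => a
  | cac => ac
  | cccc => cc => ε
  | cbaa => cbc => c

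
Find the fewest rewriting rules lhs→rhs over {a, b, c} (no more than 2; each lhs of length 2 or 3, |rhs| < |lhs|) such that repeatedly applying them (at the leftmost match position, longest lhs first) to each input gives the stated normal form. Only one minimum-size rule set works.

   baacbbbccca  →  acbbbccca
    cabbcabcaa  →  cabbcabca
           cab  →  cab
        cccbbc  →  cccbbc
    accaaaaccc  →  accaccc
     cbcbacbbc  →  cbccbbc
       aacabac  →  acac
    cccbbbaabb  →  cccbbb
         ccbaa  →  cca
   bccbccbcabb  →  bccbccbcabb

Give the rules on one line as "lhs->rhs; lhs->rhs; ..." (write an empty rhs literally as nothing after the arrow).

aa->a; ba->

  | baacbbbccca => acbbbccca
  | cabbcabcaa => cabbcabca
  | cab
  | cccbbc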